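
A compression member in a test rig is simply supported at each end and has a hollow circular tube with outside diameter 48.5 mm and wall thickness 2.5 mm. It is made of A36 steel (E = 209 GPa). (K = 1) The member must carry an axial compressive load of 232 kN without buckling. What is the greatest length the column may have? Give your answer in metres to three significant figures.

L_max ≈ 0.923 m

Inner diameter d_i = 48.5 − 2×2.5 = 43.50 mm
I = π(d_o⁴ − d_i⁴)/64 = π(48.5⁴ − 43.50⁴)/64 = 9.584×10^4 mm⁴
I = 9.584×10^-8 m⁴
At the buckling limit P_cr = P = 2.320×10^5 N
From P_cr = π²EI/(K·L)²:  L = (1/K)·√(π²EI/P_cr) = (1/1)·√(π²×2.09×10^11×9.584×10^-8/2.320×10^5)
L = 0.923 m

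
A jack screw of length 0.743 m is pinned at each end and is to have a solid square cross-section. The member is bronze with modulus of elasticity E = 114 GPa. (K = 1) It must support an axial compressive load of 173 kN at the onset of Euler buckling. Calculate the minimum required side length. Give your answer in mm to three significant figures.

a ≈ 31.8 mm

L_e = K·L = 1 × 0.743 = 0.7430 m
Required I = P_cr·L_e²/(π²E) = 1.730×10^5 × 0.7430² / (π² × 1.14×10^11) = 8.488×10^-8 m⁴
I_req = 8.488×10^4 mm⁴
Solid square: I = a⁴/12  ⇒  a = (12I)^(1/4) = (12×8.488×10^4)^(1/4) = 31.8 mm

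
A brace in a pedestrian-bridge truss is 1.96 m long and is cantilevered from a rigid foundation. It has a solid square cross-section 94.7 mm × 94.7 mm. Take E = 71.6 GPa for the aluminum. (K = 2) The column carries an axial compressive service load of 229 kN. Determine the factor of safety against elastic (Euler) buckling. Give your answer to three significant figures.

I = a⁴/12 = 94.7⁴/12 = 6.702×10^6 mm⁴
I = 6.702×10^6 mm⁴ = 6.702×10^-6 m⁴
Effective length L_e = K·L = 2 × 1.96 = 3.920 m
P_cr = π²EI / L_e² = π² × 71.6×10⁹ × 6.702×10^-6 / 3.920² = 3.082×10^5 N
Factor of safety n = P_cr / P = 308.22 / 229 = 1.35

n ≈ 1.35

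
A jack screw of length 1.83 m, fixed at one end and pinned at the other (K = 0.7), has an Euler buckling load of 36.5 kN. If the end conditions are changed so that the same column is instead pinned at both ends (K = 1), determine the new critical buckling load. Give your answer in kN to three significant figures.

P_cr ∝ 1/K², so P_cr,new = P_cr,old × (K_old/K_new)² = 36.5 × (0.7/1)²
= 36.5 × 0.4900 = 17.9 kN

P_cr ≈ 17.9 kN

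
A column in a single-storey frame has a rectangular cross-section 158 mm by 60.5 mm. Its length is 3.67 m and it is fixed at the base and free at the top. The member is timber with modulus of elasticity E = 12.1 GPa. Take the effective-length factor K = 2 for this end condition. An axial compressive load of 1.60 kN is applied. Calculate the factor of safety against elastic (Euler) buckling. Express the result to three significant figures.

Buckling occurs about the weak axis: I_min = h·b³/12 with b = 60.5 mm (the shorter side).
I_min = 158×60.5³/12 = 2.916×10^6 mm⁴
I = 2.916×10^6 mm⁴ = 2.916×10^-6 m⁴
Effective length L_e = K·L = 2 × 3.67 = 7.340 m
P_cr = π²EI / L_e² = π² × 12.1×10⁹ × 2.916×10^-6 / 7.340² = 6.463×10^3 N
Factor of safety n = P_cr / P = 6.4630 / 1.60 = 4.04

n ≈ 4.04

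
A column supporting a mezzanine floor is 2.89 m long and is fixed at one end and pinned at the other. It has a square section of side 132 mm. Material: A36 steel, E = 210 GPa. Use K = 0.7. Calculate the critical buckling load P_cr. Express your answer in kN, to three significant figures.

I = a⁴/12 = 132⁴/12 = 2.530×10^7 mm⁴
I = 2.530×10^7 mm⁴ = 2.530×10^-5 m⁴
Effective length L_e = K·L = 0.7 × 2.89 = 2.023 m
P_cr = π²EI / L_e² = π² × 210×10⁹ × 2.530×10^-5 / 2.023² = 1.281×10^7 N

P_cr ≈ 12800 kN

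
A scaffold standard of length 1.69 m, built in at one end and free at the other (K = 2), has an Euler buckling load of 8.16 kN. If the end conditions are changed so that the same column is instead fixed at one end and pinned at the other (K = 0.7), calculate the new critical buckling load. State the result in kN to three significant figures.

P_cr ≈ 66.6 kN

P_cr ∝ 1/K², so P_cr,new = P_cr,old × (K_old/K_new)² = 8.16 × (2/0.7)²
= 8.16 × 8.163 = 66.6 kN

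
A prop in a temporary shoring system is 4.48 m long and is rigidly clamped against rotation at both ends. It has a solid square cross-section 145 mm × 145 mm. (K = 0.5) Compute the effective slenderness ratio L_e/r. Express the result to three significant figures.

λ ≈ 53.5

For a square r = a/√12 = 145/√12 = 41.86 mm
L_e = K·L = 0.5 × 4.48 m = 2.240 m = 2240.0 mm
λ = L_e / r_min = 2240.0 / 41.86 = 53.5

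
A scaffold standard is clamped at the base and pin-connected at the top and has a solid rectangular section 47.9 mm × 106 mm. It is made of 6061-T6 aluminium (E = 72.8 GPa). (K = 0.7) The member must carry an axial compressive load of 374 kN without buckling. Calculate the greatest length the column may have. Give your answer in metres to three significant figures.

Buckling occurs about the weak axis: I_min = h·b³/12 with b = 47.9 mm (the shorter side).
I_min = 106×47.9³/12 = 9.708×10^5 mm⁴
I = 9.708×10^-7 m⁴
At the buckling limit P_cr = P = 3.740×10^5 N
From P_cr = π²EI/(K·L)²:  L = (1/K)·√(π²EI/P_cr) = (1/0.7)·√(π²×7.28×10^10×9.708×10^-7/3.740×10^5)
L = 1.95 m

L_max ≈ 1.95 m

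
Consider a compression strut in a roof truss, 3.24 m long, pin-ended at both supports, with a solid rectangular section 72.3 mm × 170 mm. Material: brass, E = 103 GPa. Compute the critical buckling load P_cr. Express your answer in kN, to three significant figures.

Buckling occurs about the weak axis: I_min = h·b³/12 with b = 72.3 mm (the shorter side).
I_min = 170×72.3³/12 = 5.354×10^6 mm⁴
I = 5.354×10^6 mm⁴ = 5.354×10^-6 m⁴
Effective length L_e = K·L = 1 × 3.24 = 3.240 m
P_cr = π²EI / L_e² = π² × 103×10⁹ × 5.354×10^-6 / 3.240² = 5.185×10^5 N

P_cr ≈ 518 kN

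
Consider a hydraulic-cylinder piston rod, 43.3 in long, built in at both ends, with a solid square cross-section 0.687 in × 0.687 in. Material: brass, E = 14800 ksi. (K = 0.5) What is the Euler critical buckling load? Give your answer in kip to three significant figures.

P_cr ≈ 5.78 kip

I = a⁴/12 = 0.687⁴/12 = 1.856×10^-2 in⁴
Effective length L_e = K·L = 0.5 × 43.3 = 21.65 in
P_cr = π²EI / L_e² = π² × 14800×10³ × 1.856×10^-2 / 21.65² = 5.785×10^3 lb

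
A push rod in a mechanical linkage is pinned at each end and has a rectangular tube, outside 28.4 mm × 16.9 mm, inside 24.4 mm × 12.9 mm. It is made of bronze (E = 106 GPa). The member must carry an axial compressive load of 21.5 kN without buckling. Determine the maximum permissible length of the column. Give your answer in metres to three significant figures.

Weak-axis I_min = (h_o·b_o³ − h_i·b_i³)/12 with b_o = 16.9, b_i = 12.90 mm (shorter outer/inner sides).
I_min = (28.4×16.9³ − 24.40×12.90³)/12 = 7.059×10^3 mm⁴
I = 7.059×10^-9 m⁴
At the buckling limit P_cr = P = 2.150×10^4 N
From P_cr = π²EI/(K·L)²:  L = (1/K)·√(π²EI/P_cr) = (1/1)·√(π²×1.06×10^11×7.059×10^-9/2.150×10^4)
L = 0.586 m

L_max ≈ 0.586 m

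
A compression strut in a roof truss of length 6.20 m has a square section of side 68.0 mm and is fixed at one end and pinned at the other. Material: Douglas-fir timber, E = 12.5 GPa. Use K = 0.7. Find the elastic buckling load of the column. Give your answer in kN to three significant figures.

I = a⁴/12 = 68.0⁴/12 = 1.782×10^6 mm⁴
I = 1.782×10^6 mm⁴ = 1.782×10^-6 m⁴
Effective length L_e = K·L = 0.7 × 6.20 = 4.340 m
P_cr = π²EI / L_e² = π² × 12.5×10⁹ × 1.782×10^-6 / 4.340² = 1.167×10^4 N

P_cr ≈ 11.7 kN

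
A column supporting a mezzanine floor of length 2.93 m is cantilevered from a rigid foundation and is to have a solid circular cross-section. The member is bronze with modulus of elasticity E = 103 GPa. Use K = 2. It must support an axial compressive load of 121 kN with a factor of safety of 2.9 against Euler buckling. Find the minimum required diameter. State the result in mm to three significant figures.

Required P_cr = n·P = 2.9 × 121 = 350.9 kN
L_e = K·L = 2 × 2.93 = 5.860 m
Required I = P_cr·L_e²/(π²E) = 3.509×10^5 × 5.860² / (π² × 1.03×10^11) = 1.185×10^-5 m⁴
I_req = 1.185×10^7 mm⁴
Solid circle: I = πd⁴/64  ⇒  d = (64I/π)^(1/4) = (64×1.185×10^7/π)^(1/4) = 125 mm

d ≈ 125 mm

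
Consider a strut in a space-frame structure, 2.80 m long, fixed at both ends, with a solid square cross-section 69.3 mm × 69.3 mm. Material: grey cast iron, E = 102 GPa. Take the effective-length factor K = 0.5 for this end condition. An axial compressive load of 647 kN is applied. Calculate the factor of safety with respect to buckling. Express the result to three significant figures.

I = a⁴/12 = 69.3⁴/12 = 1.922×10^6 mm⁴
I = 1.922×10^6 mm⁴ = 1.922×10^-6 m⁴
Effective length L_e = K·L = 0.5 × 2.80 = 1.400 m
P_cr = π²EI / L_e² = π² × 102×10⁹ × 1.922×10^-6 / 1.400² = 9.872×10^5 N
Factor of safety n = P_cr / P = 987.18 / 647 = 1.53

n ≈ 1.53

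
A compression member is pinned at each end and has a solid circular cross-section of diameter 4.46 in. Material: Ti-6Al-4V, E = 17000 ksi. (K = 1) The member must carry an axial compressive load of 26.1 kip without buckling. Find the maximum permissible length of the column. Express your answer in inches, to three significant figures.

I = πd⁴/64 = π×4.46⁴/64 = 19.42 in⁴
At the buckling limit P_cr = P = 2.610×10^4 lb
From P_cr = π²EI/(K·L)²:  L = (1/K)·√(π²EI/P_cr) = (1/1)·√(π²×1.70×10^7×19.42/2.610×10^4)
L = 353 in

L_max ≈ 353 in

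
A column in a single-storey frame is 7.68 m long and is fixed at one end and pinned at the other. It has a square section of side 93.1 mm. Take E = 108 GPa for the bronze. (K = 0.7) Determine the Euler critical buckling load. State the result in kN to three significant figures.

P_cr ≈ 231 kN

I = a⁴/12 = 93.1⁴/12 = 6.261×10^6 mm⁴
I = 6.261×10^6 mm⁴ = 6.261×10^-6 m⁴
Effective length L_e = K·L = 0.7 × 7.68 = 5.376 m
P_cr = π²EI / L_e² = π² × 108×10⁹ × 6.261×10^-6 / 5.376² = 2.309×10^5 N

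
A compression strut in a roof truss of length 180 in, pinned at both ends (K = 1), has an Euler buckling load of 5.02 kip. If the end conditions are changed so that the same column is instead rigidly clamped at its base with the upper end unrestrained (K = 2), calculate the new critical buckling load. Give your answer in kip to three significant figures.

P_cr ≈ 1.25 kip

P_cr ∝ 1/K², so P_cr,new = P_cr,old × (K_old/K_new)² = 5.02 × (1/2)²
= 5.02 × 0.2500 = 1.25 kip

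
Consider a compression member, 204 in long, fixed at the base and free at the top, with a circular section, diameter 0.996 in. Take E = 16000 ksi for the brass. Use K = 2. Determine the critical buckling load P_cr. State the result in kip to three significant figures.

P_cr ≈ 0.0458 kip

I = πd⁴/64 = π×0.996⁴/64 = 4.831×10^-2 in⁴
Effective length L_e = K·L = 2 × 204 = 408.0 in
P_cr = π²EI / L_e² = π² × 16000×10³ × 4.831×10^-2 / 408.0² = 45.83 lb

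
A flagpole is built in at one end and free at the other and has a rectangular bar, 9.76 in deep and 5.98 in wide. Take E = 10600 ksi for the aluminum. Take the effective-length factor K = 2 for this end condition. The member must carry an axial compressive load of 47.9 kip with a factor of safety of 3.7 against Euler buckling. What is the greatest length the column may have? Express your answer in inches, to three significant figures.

L_max ≈ 160 in

Buckling occurs about the weak axis: I_min = h·b³/12 with b = 5.98 in (the shorter side).
I_min = 9.76×5.98³/12 = 173.9 in⁴
Required critical load P_cr = n·P = 3.7 × 47.9 = 177.2 kip = 1.772×10^5 lb
From P_cr = π²EI/(K·L)²:  L = (1/K)·√(π²EI/P_cr) = (1/2)·√(π²×1.06×10^7×173.9/1.772×10^5)
L = 160 in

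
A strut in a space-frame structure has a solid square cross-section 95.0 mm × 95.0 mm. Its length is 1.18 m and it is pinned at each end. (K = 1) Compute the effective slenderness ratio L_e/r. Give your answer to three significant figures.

λ ≈ 43.0

For a square r = a/√12 = 95.0/√12 = 27.42 mm
L_e = K·L = 1 × 1.18 m = 1.180 m = 1180.0 mm
λ = L_e / r_min = 1180.0 / 27.42 = 43.0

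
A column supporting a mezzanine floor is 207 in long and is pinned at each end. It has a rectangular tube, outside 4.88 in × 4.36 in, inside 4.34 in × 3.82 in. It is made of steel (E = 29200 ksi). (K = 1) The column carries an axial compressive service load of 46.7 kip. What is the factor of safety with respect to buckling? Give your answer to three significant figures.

n ≈ 1.95

Weak-axis I_min = (h_o·b_o³ − h_i·b_i³)/12 with b_o = 4.36, b_i = 3.820 in (shorter outer/inner sides).
I_min = (4.88×4.36³ − 4.340×3.820³)/12 = 13.54 in⁴
Effective length L_e = K·L = 1 × 207 = 207.0 in
P_cr = π²EI / L_e² = π² × 29200×10³ × 13.54 / 207.0² = 9.110×10^4 lb
Factor of safety n = P_cr / P = 91.100 / 46.7 = 1.95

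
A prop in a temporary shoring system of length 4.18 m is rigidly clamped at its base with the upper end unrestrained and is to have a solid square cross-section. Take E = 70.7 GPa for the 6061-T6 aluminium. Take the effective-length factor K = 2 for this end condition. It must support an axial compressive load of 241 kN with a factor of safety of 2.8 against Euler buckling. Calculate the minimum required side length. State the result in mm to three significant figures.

Required P_cr = n·P = 2.8 × 241 = 674.8 kN
L_e = K·L = 2 × 4.18 = 8.360 m
Required I = P_cr·L_e²/(π²E) = 6.748×10^5 × 8.360² / (π² × 7.07×10^10) = 6.759×10^-5 m⁴
I_req = 6.759×10^7 mm⁴
Solid square: I = a⁴/12  ⇒  a = (12I)^(1/4) = (12×6.759×10^7)^(1/4) = 169 mm

a ≈ 169 mm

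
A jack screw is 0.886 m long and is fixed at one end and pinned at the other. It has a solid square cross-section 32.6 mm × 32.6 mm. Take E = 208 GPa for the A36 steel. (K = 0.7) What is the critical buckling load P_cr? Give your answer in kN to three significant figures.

P_cr ≈ 502 kN

I = a⁴/12 = 32.6⁴/12 = 9.412×10^4 mm⁴
I = 9.412×10^4 mm⁴ = 9.412×10^-8 m⁴
Effective length L_e = K·L = 0.7 × 0.886 = 0.6202 m
P_cr = π²EI / L_e² = π² × 208×10⁹ × 9.412×10^-8 / 0.6202² = 5.023×10^5 N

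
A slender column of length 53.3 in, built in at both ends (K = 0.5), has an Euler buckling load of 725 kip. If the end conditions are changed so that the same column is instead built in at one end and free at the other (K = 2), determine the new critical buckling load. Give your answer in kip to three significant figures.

P_cr ≈ 45.3 kip

P_cr ∝ 1/K², so P_cr,new = P_cr,old × (K_old/K_new)² = 725 × (0.5/2)²
= 725 × 0.06250 = 45.3 kip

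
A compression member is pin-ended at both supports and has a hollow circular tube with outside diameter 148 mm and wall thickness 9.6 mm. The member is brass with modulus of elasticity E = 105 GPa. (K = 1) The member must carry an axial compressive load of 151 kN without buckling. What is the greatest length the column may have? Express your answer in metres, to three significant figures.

L_max ≈ 8.30 m

Inner diameter d_i = 148 − 2×9.6 = 128.8 mm
I = π(d_o⁴ − d_i⁴)/64 = π(148⁴ − 128.8⁴)/64 = 1.004×10^7 mm⁴
I = 1.004×10^-5 m⁴
At the buckling limit P_cr = P = 1.510×10^5 N
From P_cr = π²EI/(K·L)²:  L = (1/K)·√(π²EI/P_cr) = (1/1)·√(π²×1.05×10^11×1.004×10^-5/1.510×10^5)
L = 8.30 m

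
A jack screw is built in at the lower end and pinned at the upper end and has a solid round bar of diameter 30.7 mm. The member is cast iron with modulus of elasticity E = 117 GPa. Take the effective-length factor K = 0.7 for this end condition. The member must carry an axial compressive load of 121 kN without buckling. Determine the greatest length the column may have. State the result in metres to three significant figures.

I = πd⁴/64 = π×30.7⁴/64 = 4.360×10^4 mm⁴
I = 4.360×10^-8 m⁴
At the buckling limit P_cr = P = 1.210×10^5 N
From P_cr = π²EI/(K·L)²:  L = (1/K)·√(π²EI/P_cr) = (1/0.7)·√(π²×1.17×10^11×4.360×10^-8/1.210×10^5)
L = 0.922 m

L_max ≈ 0.922 m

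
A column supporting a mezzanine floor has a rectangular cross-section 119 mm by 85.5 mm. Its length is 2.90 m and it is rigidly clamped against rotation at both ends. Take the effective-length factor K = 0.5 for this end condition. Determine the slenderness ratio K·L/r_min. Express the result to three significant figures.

λ ≈ 58.7

Buckling occurs about the weak axis: I_min = h·b³/12 with b = 85.5 mm (the shorter side).
I_min = 119×85.5³/12 = 6.198×10^6 mm⁴
A = 1.017×10^4 mm²;  r_min = √(I/A) = √(6.198×10^6/1.017×10^4) = 24.68 mm
L_e = K·L = 0.5 × 2.90 m = 1.450 m = 1450.0 mm
λ = L_e / r_min = 1450.0 / 24.68 = 58.7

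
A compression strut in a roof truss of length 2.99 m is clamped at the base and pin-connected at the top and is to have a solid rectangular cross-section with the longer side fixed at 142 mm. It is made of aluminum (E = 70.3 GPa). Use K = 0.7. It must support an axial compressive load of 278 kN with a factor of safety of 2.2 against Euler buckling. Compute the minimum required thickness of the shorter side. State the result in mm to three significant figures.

Required P_cr = n·P = 2.2 × 278 = 611.6 kN
L_e = K·L = 0.7 × 2.99 = 2.093 m
Required I = P_cr·L_e²/(π²E) = 6.116×10^5 × 2.093² / (π² × 7.03×10^10) = 3.861×10^-6 m⁴
I_req = 3.861×10^6 mm⁴
Rectangle, weak axis: I_min = h·b³/12 with h = 142 mm fixed  ⇒  b = (12I/h)^(1/3) = 68.8 mm

b ≈ 68.8 mm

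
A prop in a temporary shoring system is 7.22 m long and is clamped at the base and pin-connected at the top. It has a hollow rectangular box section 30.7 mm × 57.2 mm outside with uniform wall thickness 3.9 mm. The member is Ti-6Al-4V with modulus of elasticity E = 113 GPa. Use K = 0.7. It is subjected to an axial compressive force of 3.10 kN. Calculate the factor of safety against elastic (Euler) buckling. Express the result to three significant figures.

Inner dimensions: h_i = 57.2 − 2×3.9 = 49.40 mm, b_i = 30.7 − 2×3.9 = 22.90 mm
Weak-axis I_min = (h_o·b_o³ − h_i·b_i³)/12 with b_o = 30.7, b_i = 22.90 mm (shorter outer/inner sides).
I_min = (57.2×30.7³ − 49.40×22.90³)/12 = 8.848×10^4 mm⁴
I = 8.848×10^4 mm⁴ = 8.848×10^-8 m⁴
Effective length L_e = K·L = 0.7 × 7.22 = 5.054 m
P_cr = π²EI / L_e² = π² × 113×10⁹ × 8.848×10^-8 / 5.054² = 3.863×10^3 N
Factor of safety n = P_cr / P = 3.8634 / 3.10 = 1.25

n ≈ 1.25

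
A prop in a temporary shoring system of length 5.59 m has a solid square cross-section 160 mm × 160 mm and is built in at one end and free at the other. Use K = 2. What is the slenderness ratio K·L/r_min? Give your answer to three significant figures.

λ ≈ 242

I = a⁴/12 = 160⁴/12 = 5.461×10^7 mm⁴
A = 2.560×10^4 mm²;  r_min = √(I/A) = √(5.461×10^7/2.560×10^4) = 46.19 mm
L_e = K·L = 2 × 5.59 m = 11.18 m = 11180 mm
λ = L_e / r_min = 11180 / 46.19 = 242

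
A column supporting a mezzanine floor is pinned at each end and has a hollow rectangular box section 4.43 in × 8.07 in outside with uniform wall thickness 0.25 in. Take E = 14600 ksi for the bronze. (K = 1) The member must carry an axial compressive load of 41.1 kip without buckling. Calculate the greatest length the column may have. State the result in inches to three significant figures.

Inner dimensions: h_i = 8.07 − 2×0.25 = 7.570 in, b_i = 4.43 − 2×0.25 = 3.930 in
Weak-axis I_min = (h_o·b_o³ − h_i·b_i³)/12 with b_o = 4.43, b_i = 3.930 in (shorter outer/inner sides).
I_min = (8.07×4.43³ − 7.570×3.930³)/12 = 20.18 in⁴
At the buckling limit P_cr = P = 4.110×10^4 lb
From P_cr = π²EI/(K·L)²:  L = (1/K)·√(π²EI/P_cr) = (1/1)·√(π²×1.46×10^7×20.18/4.110×10^4)
L = 266 in

L_max ≈ 266 in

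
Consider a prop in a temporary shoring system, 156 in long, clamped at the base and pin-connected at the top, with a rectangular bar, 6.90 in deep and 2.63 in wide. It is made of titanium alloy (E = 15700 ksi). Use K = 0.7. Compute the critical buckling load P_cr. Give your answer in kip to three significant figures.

P_cr ≈ 136 kip

Buckling occurs about the weak axis: I_min = h·b³/12 with b = 2.63 in (the shorter side).
I_min = 6.90×2.63³/12 = 10.46 in⁴
Effective length L_e = K·L = 0.7 × 156 = 109.2 in
P_cr = π²EI / L_e² = π² × 15700×10³ × 10.46 / 109.2² = 1.359×10^5 lb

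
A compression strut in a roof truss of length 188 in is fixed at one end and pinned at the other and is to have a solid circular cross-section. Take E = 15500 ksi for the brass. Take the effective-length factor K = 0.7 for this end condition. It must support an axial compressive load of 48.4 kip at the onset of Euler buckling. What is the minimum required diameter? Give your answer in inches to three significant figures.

d ≈ 3.25 in

L_e = K·L = 0.7 × 188 = 131.6 in
Required I = P_cr·L_e²/(π²E) = 4.840×10^4 × 131.6² / (π² × 1.55×10^7) = 5.479 in⁴
Solid circle: I = πd⁴/64  ⇒  d = (64I/π)^(1/4) = (64×5.479/π)^(1/4) = 3.25 in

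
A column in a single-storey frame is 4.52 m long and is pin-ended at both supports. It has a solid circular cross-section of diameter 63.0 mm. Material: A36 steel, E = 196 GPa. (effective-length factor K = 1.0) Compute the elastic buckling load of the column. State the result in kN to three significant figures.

P_cr ≈ 73.2 kN

I = πd⁴/64 = π×63.0⁴/64 = 7.733×10^5 mm⁴
I = 7.733×10^5 mm⁴ = 7.733×10^-7 m⁴
Effective length L_e = K·L = 1 × 4.52 = 4.520 m
P_cr = π²EI / L_e² = π² × 196×10⁹ × 7.733×10^-7 / 4.520² = 7.322×10^4 N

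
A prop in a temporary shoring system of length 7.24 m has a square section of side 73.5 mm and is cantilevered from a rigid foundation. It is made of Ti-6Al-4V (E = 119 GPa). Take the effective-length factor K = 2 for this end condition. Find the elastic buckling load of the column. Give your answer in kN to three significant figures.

P_cr ≈ 13.6 kN

I = a⁴/12 = 73.5⁴/12 = 2.432×10^6 mm⁴
I = 2.432×10^6 mm⁴ = 2.432×10^-6 m⁴
Effective length L_e = K·L = 2 × 7.24 = 14.48 m
P_cr = π²EI / L_e² = π² × 119×10⁹ × 2.432×10^-6 / 14.48² = 1.362×10^4 N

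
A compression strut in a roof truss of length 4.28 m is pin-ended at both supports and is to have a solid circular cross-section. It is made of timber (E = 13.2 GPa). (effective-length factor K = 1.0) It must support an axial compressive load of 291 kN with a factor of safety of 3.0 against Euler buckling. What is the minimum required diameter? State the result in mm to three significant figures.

d ≈ 224 mm

Required P_cr = n·P = 3.0 × 291 = 873.0 kN
L_e = K·L = 1 × 4.28 = 4.280 m
Required I = P_cr·L_e²/(π²E) = 8.730×10^5 × 4.280² / (π² × 1.32×10^10) = 1.228×10^-4 m⁴
I_req = 1.228×10^8 mm⁴
Solid circle: I = πd⁴/64  ⇒  d = (64I/π)^(1/4) = (64×1.228×10^8/π)^(1/4) = 224 mm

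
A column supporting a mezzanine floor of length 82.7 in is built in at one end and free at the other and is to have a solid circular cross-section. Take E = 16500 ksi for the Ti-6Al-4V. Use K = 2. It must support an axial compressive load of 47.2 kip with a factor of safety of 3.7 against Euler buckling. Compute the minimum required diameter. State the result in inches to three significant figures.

Required P_cr = n·P = 3.7 × 47.2 = 174.6 kip
L_e = K·L = 2 × 82.7 = 165.4 in
Required I = P_cr·L_e²/(π²E) = 1.746×10^5 × 165.4² / (π² × 1.65×10^7) = 29.34 in⁴
Solid circle: I = πd⁴/64  ⇒  d = (64I/π)^(1/4) = (64×29.34/π)^(1/4) = 4.94 in

d ≈ 4.94 in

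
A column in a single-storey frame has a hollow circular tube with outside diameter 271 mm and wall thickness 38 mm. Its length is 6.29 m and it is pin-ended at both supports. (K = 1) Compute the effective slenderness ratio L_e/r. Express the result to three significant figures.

Inner diameter d_i = 271 − 2×38 = 195.0 mm
I = π(d_o⁴ − d_i⁴)/64 = π(271⁴ − 195.0⁴)/64 = 1.938×10^8 mm⁴
A = 2.782×10^4 mm²;  r_min = √(I/A) = √(1.938×10^8/2.782×10^4) = 83.47 mm
L_e = K·L = 1 × 6.29 m = 6.290 m = 6290.0 mm
λ = L_e / r_min = 6290.0 / 83.47 = 75.4

λ ≈ 75.4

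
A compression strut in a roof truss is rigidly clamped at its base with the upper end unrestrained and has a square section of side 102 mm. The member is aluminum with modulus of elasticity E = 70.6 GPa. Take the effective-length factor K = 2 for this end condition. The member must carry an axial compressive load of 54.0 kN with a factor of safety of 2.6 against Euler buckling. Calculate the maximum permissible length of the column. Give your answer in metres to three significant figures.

L_max ≈ 3.35 m

I = a⁴/12 = 102⁴/12 = 9.020×10^6 mm⁴
I = 9.020×10^-6 m⁴
Required critical load P_cr = n·P = 2.6 × 54.0 = 140.4 kN = 1.404×10^5 N
From P_cr = π²EI/(K·L)²:  L = (1/K)·√(π²EI/P_cr) = (1/2)·√(π²×7.06×10^10×9.020×10^-6/1.404×10^5)
L = 3.35 m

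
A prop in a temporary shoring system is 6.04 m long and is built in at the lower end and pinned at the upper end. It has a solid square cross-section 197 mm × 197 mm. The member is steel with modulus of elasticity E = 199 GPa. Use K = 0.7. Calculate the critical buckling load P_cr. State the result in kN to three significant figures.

P_cr ≈ 13800 kN

I = a⁴/12 = 197⁴/12 = 1.255×10^8 mm⁴
I = 1.255×10^8 mm⁴ = 1.255×10^-4 m⁴
Effective length L_e = K·L = 0.7 × 6.04 = 4.228 m
P_cr = π²EI / L_e² = π² × 199×10⁹ × 1.255×10^-4 / 4.228² = 1.379×10^7 N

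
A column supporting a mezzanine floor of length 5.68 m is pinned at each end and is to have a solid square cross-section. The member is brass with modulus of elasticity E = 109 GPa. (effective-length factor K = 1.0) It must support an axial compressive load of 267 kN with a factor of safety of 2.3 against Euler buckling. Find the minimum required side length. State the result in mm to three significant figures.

Required P_cr = n·P = 2.3 × 267 = 614.1 kN
L_e = K·L = 1 × 5.68 = 5.680 m
Required I = P_cr·L_e²/(π²E) = 6.141×10^5 × 5.680² / (π² × 1.09×10^11) = 1.842×10^-5 m⁴
I_req = 1.842×10^7 mm⁴
Solid square: I = a⁴/12  ⇒  a = (12I)^(1/4) = (12×1.842×10^7)^(1/4) = 122 mm

a ≈ 122 mm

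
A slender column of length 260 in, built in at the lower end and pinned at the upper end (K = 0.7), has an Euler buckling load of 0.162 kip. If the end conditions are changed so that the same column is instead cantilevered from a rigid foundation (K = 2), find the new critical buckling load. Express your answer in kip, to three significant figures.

P_cr ∝ 1/K², so P_cr,new = P_cr,old × (K_old/K_new)² = 0.162 × (0.7/2)²
= 0.162 × 0.1225 = 0.0198 kip

P_cr ≈ 0.0198 kip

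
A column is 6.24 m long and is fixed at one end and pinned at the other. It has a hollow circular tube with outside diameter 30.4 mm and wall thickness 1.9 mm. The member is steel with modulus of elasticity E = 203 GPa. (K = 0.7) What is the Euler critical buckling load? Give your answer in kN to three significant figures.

Inner diameter d_i = 30.4 − 2×1.9 = 26.60 mm
I = π(d_o⁴ − d_i⁴)/64 = π(30.4⁴ − 26.60⁴)/64 = 1.735×10^4 mm⁴
I = 1.735×10^4 mm⁴ = 1.735×10^-8 m⁴
Effective length L_e = K·L = 0.7 × 6.24 = 4.368 m
P_cr = π²EI / L_e² = π² × 203×10⁹ × 1.735×10^-8 / 4.368² = 1.822×10^3 N

P_cr ≈ 1.82 kN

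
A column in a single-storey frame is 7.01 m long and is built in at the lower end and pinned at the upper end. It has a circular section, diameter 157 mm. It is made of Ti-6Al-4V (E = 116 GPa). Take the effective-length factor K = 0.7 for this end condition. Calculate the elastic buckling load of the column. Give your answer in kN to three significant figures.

I = πd⁴/64 = π×157⁴/64 = 2.982×10^7 mm⁴
I = 2.982×10^7 mm⁴ = 2.982×10^-5 m⁴
Effective length L_e = K·L = 0.7 × 7.01 = 4.907 m
P_cr = π²EI / L_e² = π² × 116×10⁹ × 2.982×10^-5 / 4.907² = 1.418×10^6 N

P_cr ≈ 1420 kN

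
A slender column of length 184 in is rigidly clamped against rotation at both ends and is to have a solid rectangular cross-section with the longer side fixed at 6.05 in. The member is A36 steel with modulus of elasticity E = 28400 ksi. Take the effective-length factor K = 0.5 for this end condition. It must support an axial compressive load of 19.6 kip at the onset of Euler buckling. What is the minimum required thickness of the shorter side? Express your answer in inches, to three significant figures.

L_e = K·L = 0.5 × 184 = 92.00 in
Required I = P_cr·L_e²/(π²E) = 1.960×10^4 × 92.00² / (π² × 2.84×10^7) = 0.5919 in⁴
Rectangle, weak axis: I_min = h·b³/12 with h = 6.05 in fixed  ⇒  b = (12I/h)^(1/3) = 1.05 in

b ≈ 1.05 in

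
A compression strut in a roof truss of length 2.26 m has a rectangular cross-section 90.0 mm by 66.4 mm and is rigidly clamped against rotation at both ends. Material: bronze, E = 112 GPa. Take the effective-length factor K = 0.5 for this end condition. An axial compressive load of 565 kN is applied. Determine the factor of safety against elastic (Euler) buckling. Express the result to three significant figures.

Buckling occurs about the weak axis: I_min = h·b³/12 with b = 66.4 mm (the shorter side).
I_min = 90.0×66.4³/12 = 2.196×10^6 mm⁴
I = 2.196×10^6 mm⁴ = 2.196×10^-6 m⁴
Effective length L_e = K·L = 0.5 × 2.26 = 1.130 m
P_cr = π²EI / L_e² = π² × 112×10⁹ × 2.196×10^-6 / 1.130² = 1.901×10^6 N
Factor of safety n = P_cr / P = 1900.8 / 565 = 3.36

n ≈ 3.36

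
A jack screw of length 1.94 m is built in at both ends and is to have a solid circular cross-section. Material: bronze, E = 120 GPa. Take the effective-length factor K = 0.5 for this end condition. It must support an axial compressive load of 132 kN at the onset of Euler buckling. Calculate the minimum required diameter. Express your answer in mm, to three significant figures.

d ≈ 38.2 mm

L_e = K·L = 0.5 × 1.94 = 0.9700 m
Required I = P_cr·L_e²/(π²E) = 1.320×10^5 × 0.9700² / (π² × 1.20×10^11) = 1.049×10^-7 m⁴
I_req = 1.049×10^5 mm⁴
Solid circle: I = πd⁴/64  ⇒  d = (64I/π)^(1/4) = (64×1.049×10^5/π)^(1/4) = 38.2 mm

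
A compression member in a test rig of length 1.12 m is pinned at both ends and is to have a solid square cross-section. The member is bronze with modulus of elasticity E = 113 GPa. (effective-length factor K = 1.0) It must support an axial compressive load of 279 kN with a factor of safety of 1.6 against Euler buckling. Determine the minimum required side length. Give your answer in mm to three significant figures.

Required P_cr = n·P = 1.6 × 279 = 446.4 kN
L_e = K·L = 1 × 1.12 = 1.120 m
Required I = P_cr·L_e²/(π²E) = 4.464×10^5 × 1.120² / (π² × 1.13×10^11) = 5.021×10^-7 m⁴
I_req = 5.021×10^5 mm⁴
Solid square: I = a⁴/12  ⇒  a = (12I)^(1/4) = (12×5.021×10^5)^(1/4) = 49.5 mm

a ≈ 49.5 mm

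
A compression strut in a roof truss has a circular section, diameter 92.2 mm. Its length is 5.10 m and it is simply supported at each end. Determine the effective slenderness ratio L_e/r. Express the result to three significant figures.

λ ≈ 221

For a solid circle r = d/4 = 92.2/4 = 23.05 mm
L_e = K·L = 1 × 5.10 m = 5.100 m = 5100.0 mm
λ = L_e / r_min = 5100.0 / 23.05 = 221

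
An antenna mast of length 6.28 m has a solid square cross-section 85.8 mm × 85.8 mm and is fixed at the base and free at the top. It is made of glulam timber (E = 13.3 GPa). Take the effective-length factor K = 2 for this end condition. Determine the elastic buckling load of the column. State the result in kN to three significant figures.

P_cr ≈ 3.76 kN

I = a⁴/12 = 85.8⁴/12 = 4.516×10^6 mm⁴
I = 4.516×10^6 mm⁴ = 4.516×10^-6 m⁴
Effective length L_e = K·L = 2 × 6.28 = 12.56 m
P_cr = π²EI / L_e² = π² × 13.3×10⁹ × 4.516×10^-6 / 12.56² = 3.758×10^3 N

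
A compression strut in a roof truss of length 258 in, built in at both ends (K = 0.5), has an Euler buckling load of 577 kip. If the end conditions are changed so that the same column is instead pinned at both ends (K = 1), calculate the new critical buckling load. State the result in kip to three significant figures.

P_cr ∝ 1/K², so P_cr,new = P_cr,old × (K_old/K_new)² = 577 × (0.5/1)²
= 577 × 0.2500 = 144 kip

P_cr ≈ 144 kip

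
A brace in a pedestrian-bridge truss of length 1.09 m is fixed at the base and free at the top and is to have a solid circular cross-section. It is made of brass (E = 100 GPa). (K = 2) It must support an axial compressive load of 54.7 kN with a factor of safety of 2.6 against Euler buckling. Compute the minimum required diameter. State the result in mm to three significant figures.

Required P_cr = n·P = 2.6 × 54.7 = 142.2 kN
L_e = K·L = 2 × 1.09 = 2.180 m
Required I = P_cr·L_e²/(π²E) = 1.422×10^5 × 2.180² / (π² × 1.00×10^11) = 6.848×10^-7 m⁴
I_req = 6.848×10^5 mm⁴
Solid circle: I = πd⁴/64  ⇒  d = (64I/π)^(1/4) = (64×6.848×10^5/π)^(1/4) = 61.1 mm

d ≈ 61.1 mm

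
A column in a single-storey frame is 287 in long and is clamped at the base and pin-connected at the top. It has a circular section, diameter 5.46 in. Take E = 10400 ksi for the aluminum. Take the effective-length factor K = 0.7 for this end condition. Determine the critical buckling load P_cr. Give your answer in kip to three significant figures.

I = πd⁴/64 = π×5.46⁴/64 = 43.63 in⁴
Effective length L_e = K·L = 0.7 × 287 = 200.9 in
P_cr = π²EI / L_e² = π² × 10400×10³ × 43.63 / 200.9² = 1.109×10^5 lb

P_cr ≈ 111 kip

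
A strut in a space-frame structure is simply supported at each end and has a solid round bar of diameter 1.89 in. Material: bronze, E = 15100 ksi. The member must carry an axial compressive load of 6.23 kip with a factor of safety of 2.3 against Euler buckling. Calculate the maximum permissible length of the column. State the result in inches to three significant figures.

L_max ≈ 80.7 in

I = πd⁴/64 = π×1.89⁴/64 = 0.6264 in⁴
Required critical load P_cr = n·P = 2.3 × 6.23 = 14.33 kip = 1.433×10^4 lb
From P_cr = π²EI/(K·L)²:  L = (1/K)·√(π²EI/P_cr) = (1/1)·√(π²×1.51×10^7×0.6264/1.433×10^4)
L = 80.7 in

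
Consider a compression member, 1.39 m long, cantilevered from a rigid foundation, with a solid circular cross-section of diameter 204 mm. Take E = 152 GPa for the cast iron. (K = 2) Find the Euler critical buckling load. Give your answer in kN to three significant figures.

P_cr ≈ 16500 kN

I = πd⁴/64 = π×204⁴/64 = 8.501×10^7 mm⁴
I = 8.501×10^7 mm⁴ = 8.501×10^-5 m⁴
Effective length L_e = K·L = 2 × 1.39 = 2.780 m
P_cr = π²EI / L_e² = π² × 152×10⁹ × 8.501×10^-5 / 2.780² = 1.650×10^7 N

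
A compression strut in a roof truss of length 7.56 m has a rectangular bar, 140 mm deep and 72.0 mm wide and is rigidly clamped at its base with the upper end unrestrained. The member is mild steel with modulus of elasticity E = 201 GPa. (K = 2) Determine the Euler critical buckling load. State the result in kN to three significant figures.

Buckling occurs about the weak axis: I_min = h·b³/12 with b = 72.0 mm (the shorter side).
I_min = 140×72.0³/12 = 4.355×10^6 mm⁴
I = 4.355×10^6 mm⁴ = 4.355×10^-6 m⁴
Effective length L_e = K·L = 2 × 7.56 = 15.12 m
P_cr = π²EI / L_e² = π² × 201×10⁹ × 4.355×10^-6 / 15.12² = 3.779×10^4 N

P_cr ≈ 37.8 kN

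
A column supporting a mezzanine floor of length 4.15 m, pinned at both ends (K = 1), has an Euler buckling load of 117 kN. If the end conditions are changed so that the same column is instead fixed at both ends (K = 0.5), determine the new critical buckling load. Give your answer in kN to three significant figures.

P_cr ∝ 1/K², so P_cr,new = P_cr,old × (K_old/K_new)² = 117 × (1/0.5)²
= 117 × 4.000 = 468 kN

P_cr ≈ 468 kN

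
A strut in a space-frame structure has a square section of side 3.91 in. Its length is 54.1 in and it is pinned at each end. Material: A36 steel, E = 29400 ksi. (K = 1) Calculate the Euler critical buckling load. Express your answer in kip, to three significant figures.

I = a⁴/12 = 3.91⁴/12 = 19.48 in⁴
Effective length L_e = K·L = 1 × 54.1 = 54.10 in
P_cr = π²EI / L_e² = π² × 29400×10³ × 19.48 / 54.10² = 1.931×10^6 lb

P_cr ≈ 1930 kip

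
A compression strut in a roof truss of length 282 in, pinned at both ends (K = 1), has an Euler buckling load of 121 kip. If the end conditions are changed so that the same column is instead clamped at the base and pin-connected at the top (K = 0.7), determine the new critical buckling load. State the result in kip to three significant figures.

P_cr ≈ 247 kip

P_cr ∝ 1/K², so P_cr,new = P_cr,old × (K_old/K_new)² = 121 × (1/0.7)²
= 121 × 2.041 = 247 kip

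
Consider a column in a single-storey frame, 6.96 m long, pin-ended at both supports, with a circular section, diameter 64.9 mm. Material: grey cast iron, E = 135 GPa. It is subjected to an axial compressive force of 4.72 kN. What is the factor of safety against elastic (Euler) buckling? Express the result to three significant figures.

n ≈ 5.07

I = πd⁴/64 = π×64.9⁴/64 = 8.709×10^5 mm⁴
I = 8.709×10^5 mm⁴ = 8.709×10^-7 m⁴
Effective length L_e = K·L = 1 × 6.96 = 6.960 m
P_cr = π²EI / L_e² = π² × 135×10⁹ × 8.709×10^-7 / 6.960² = 2.395×10^4 N
Factor of safety n = P_cr / P = 23.953 / 4.72 = 5.07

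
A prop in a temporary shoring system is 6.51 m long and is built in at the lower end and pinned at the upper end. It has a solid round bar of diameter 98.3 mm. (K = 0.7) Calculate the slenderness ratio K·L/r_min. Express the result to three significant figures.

I = πd⁴/64 = π×98.3⁴/64 = 4.583×10^6 mm⁴
A = 7.589×10^3 mm²;  r_min = √(I/A) = √(4.583×10^6/7.589×10^3) = 24.57 mm
L_e = K·L = 0.7 × 6.51 m = 4.557 m = 4557.0 mm
λ = L_e / r_min = 4557.0 / 24.57 = 185

λ ≈ 185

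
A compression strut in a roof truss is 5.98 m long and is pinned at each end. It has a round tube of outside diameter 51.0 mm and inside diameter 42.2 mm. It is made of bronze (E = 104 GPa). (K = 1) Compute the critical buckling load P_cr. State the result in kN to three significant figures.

P_cr ≈ 5.06 kN

d_o = 51.0 mm, d_i = 42.2 mm
I = π(d_o⁴ − d_i⁴)/64 = π(51.0⁴ − 42.20⁴)/64 = 1.764×10^5 mm⁴
I = 1.764×10^5 mm⁴ = 1.764×10^-7 m⁴
Effective length L_e = K·L = 1 × 5.98 = 5.980 m
P_cr = π²EI / L_e² = π² × 104×10⁹ × 1.764×10^-7 / 5.980² = 5.064×10^3 N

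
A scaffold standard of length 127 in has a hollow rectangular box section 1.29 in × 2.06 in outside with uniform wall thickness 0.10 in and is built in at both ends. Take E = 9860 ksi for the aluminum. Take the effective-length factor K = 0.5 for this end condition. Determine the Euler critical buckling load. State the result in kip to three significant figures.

P_cr ≈ 4.05 kip

Inner dimensions: h_i = 2.06 − 2×0.10 = 1.860 in, b_i = 1.29 − 2×0.10 = 1.090 in
Weak-axis I_min = (h_o·b_o³ − h_i·b_i³)/12 with b_o = 1.29, b_i = 1.090 in (shorter outer/inner sides).
I_min = (2.06×1.29³ − 1.860×1.090³)/12 = 0.1678 in⁴
Effective length L_e = K·L = 0.5 × 127 = 63.50 in
P_cr = π²EI / L_e² = π² × 9860×10³ × 0.1678 / 63.50² = 4.049×10^3 lb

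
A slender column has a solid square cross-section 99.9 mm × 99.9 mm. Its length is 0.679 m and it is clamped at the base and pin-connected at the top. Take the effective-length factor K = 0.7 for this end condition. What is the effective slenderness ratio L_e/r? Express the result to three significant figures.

For a square r = a/√12 = 99.9/√12 = 28.84 mm
L_e = K·L = 0.7 × 0.679 m = 0.4753 m = 475.30 mm
λ = L_e / r_min = 475.30 / 28.84 = 16.5

λ ≈ 16.5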